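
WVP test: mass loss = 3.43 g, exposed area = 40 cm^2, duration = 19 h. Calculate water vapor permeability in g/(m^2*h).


WVP = mass_loss / (area x time) x 10000
WVP = 3.43 / (40 x 19) x 10000
WVP = 3.43 / 760 x 10000 = 45.13 g/(m^2*h)


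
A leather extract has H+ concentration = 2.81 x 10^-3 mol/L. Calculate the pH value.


pH = -log10[H+]
pH = -log10(2.81 x 10^-3) = 2.55


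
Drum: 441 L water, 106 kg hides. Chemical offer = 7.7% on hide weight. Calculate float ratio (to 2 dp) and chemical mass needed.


Float ratio = 4.16
Chemical needed = 8.162 kg

Float ratio = 441 / 106 = 4.16
Chemical = 106 x 7.7 / 100 = 8.162 kg


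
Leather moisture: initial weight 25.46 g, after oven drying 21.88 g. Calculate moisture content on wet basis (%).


14.1%

Moisture = 25.46 - 21.88 = 3.58 g
MC = 3.58 / 25.46 x 100 = 14.1%


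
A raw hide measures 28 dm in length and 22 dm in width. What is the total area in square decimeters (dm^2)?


Area = length x width
Area = 28 x 22 = 616 dm^2


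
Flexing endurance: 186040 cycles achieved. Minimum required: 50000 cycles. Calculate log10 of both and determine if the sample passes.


log10(186040) = 5.27
log10(50000) = 4.70
Passes: Yes


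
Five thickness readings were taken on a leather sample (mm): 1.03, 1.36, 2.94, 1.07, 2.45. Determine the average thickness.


1.77 mm


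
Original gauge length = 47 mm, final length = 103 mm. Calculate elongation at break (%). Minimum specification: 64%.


Elongation = 119.1%
Meets spec: Yes

Extension = 103 - 47 = 56 mm
Elongation = 56 / 47 x 100 = 119.1%
Minimum required: 64%
Meets specification: Yes


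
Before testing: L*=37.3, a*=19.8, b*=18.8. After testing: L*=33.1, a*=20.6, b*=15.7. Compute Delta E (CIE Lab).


Delta E = 5.28

dL = 33.1 - 37.3 = -4.2
da = 20.6 - 19.8 = 0.8
db = 15.7 - 18.8 = -3.1
dE = sqrt((-4.2)^2 + (0.8)^2 + (-3.1)^2) = 5.28


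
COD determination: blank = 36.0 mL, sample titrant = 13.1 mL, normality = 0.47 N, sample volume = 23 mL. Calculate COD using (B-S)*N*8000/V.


3743.7 mg/L

COD = (36.0 - 13.1) x 0.47 x 8000 / 23
COD = 22.9 x 0.47 x 8000 / 23
COD = 3743.7 mg/L


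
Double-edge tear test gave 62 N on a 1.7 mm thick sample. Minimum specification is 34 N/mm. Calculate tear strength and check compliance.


Tear strength = 36.5 N/mm
Compliant: Yes


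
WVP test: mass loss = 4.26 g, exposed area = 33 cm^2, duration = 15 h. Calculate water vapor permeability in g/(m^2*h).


86.06 g/(m^2*h)

WVP = mass_loss / (area x time) x 10000
WVP = 4.26 / (33 x 15) x 10000
WVP = 4.26 / 495 x 10000 = 86.06 g/(m^2*h)


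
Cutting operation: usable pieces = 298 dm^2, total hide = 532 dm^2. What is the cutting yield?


56.0%

Yield = usable / total x 100
Yield = 298 / 532 x 100 = 56.0%


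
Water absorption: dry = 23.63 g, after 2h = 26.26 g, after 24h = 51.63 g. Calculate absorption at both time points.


2h absorption = 11.1%
24h absorption = 118.5%

WA (2h) = (26.26 - 23.63) / 23.63 x 100 = 11.1%
WA (24h) = (51.63 - 23.63) / 23.63 x 100 = 118.5%


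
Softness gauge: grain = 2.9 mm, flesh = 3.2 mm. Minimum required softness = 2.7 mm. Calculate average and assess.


Average = (2.9 + 3.2) / 2 = 3.05 mm
Minimum = 2.7 mm
Meets requirement: Yes


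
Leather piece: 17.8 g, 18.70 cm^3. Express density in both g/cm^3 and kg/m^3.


Density = 17.8 / 18.70 = 0.952 g/cm^3
Convert: 0.952 x 1000 = 952 kg/m^3


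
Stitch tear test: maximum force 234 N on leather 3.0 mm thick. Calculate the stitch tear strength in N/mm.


Stitch tear strength = force / thickness
STS = 234 / 3.0 = 78.0 N/mm


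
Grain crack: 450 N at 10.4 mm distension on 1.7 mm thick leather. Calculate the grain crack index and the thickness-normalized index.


Crack index = 450 / 10.4 = 43.3 N/mm
Normalized = 43.3 / 1.7 = 25.5 N/mm per mm


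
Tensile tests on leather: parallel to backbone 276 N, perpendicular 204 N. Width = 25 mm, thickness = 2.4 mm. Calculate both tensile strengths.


Area = 25 x 2.4 = 60.0 mm^2
TS (parallel) = 276 / 60.0 = 4.60 N/mm^2
TS (perpendicular) = 204 / 60.0 = 3.40 N/mm^2


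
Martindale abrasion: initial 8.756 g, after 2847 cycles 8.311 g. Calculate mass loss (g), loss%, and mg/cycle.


Loss = 8.756 - 8.311 = 0.445 g
Loss% = 0.445 / 8.756 x 100 = 5.08%
Rate = 0.445 / 2847 x 1000 = 0.156 mg/cycle


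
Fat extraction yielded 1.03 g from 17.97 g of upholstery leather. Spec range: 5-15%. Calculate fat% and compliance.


Fat content = 5.7%
Compliant: Yes

Fat% = 1.03 / 17.97 x 100 = 5.7%
Spec range: 5-15%
Compliant: Yes


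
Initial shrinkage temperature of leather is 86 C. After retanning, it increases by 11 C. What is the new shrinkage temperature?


New Ts = 86 + 11 = 97 C


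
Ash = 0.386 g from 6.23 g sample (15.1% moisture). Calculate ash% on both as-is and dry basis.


As-is ash = 6.20%
Dry-basis ash = 7.30%

As-is ash% = 0.386 / 6.23 x 100 = 6.20%
Dry mass = 6.23 x (100 - 15.1) / 100 = 5.28927 g
Dry-basis ash% = 0.386 / 5.28927 x 100 = 7.30%


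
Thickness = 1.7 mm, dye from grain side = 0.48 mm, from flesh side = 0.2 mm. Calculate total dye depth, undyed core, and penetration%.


Total dyed = 0.48 + 0.2 = 0.68 mm
Undyed core = 1.7 - 0.68 = 1.02 mm
Penetration = 0.68 / 1.7 x 100 = 40.0%


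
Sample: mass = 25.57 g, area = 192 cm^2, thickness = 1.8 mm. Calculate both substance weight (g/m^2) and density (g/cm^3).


Substance weight = 1331.8 g/m^2
Density = 0.740 g/cm^3

SW = 25.57 / 192 x 10000 = 1331.8 g/m^2
Volume = 192 x 1.8 / 10 = 34.56 cm^3
Density = 25.57 / 34.56 = 0.740 g/cm^3


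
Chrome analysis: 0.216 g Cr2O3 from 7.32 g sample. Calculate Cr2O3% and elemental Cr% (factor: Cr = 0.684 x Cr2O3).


Cr2O3 = 2.95%
Cr = 2.02%

Cr2O3% = 0.216 / 7.32 x 100 = 2.95%
Cr% = 2.95 x 0.684 = 2.02%


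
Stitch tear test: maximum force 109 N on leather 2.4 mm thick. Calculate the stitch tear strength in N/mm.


Stitch tear strength = force / thickness
STS = 109 / 2.4 = 45.4 N/mm


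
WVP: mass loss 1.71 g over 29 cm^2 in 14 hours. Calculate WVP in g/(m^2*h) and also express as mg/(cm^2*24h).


WVP = 42.12 g/(m^2*h)
Daily rate = 101.08 mg/(cm^2*24h)

WVP = 1.71 / (29 x 14) x 10000 = 42.12 g/(m^2*h)
Mass loss in mg = 1.71 x 1000 = 1710 mg
Per cm^2 per 24h in mg: 1710 x 24 / (29 x 14) = 41040 / 406 = 101.08 mg/(cm^2*24h)


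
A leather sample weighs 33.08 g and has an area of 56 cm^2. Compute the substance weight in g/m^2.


5907.1 g/m^2

Substance weight = mass / area x 10000
SW = 33.08 / 56 x 10000
SW = 5907.1 g/m^2


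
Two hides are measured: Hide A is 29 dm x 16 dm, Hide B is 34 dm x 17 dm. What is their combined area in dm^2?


Hide A area = 29 x 16 = 464 dm^2
Hide B area = 34 x 17 = 578 dm^2
Total = 464 + 578 = 1042 dm^2


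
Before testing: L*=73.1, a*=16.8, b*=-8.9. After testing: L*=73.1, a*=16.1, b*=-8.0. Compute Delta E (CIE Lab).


dL = 73.1 - 73.1 = 0.0
da = 16.1 - 16.8 = -0.7
db = -8.0 - (-8.9) = 0.9
dE = sqrt((0.0)^2 + (-0.7)^2 + (0.9)^2) = 1.14


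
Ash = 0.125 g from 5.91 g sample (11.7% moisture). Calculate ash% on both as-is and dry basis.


As-is ash% = 0.125 / 5.91 x 100 = 2.12%
Dry mass = 5.91 x (100 - 11.7) / 100 = 5.21853 g
Dry-basis ash% = 0.125 / 5.21853 x 100 = 2.40%


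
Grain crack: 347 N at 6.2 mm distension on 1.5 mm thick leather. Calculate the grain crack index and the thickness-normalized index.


Crack index = 56.0 N/mm
Normalized index = 37.3 N/mm per mm

Crack index = 347 / 6.2 = 56.0 N/mm
Normalized = 56.0 / 1.5 = 37.3 N/mm per mm


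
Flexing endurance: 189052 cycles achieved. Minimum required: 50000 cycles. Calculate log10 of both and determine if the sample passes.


log10(189052) = 5.28
log10(50000) = 4.70
Passes: Yes


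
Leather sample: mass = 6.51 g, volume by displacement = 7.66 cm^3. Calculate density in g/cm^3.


Density = mass / volume
Density = 6.51 / 7.66 = 0.850 g/cm^3


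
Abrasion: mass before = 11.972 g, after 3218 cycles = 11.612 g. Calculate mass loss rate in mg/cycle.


0.112 mg/cycle

Mass loss = 11.972 - 11.612 = 0.360 g
Rate = 0.360 / 3218 x 1000 = 0.112 mg/cycle


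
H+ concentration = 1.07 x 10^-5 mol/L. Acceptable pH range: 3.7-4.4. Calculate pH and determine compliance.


pH = 4.97
Compliant: No


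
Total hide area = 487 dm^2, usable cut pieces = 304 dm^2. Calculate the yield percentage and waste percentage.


Yield = 62.4%
Waste = 37.6%

Yield = 304 / 487 x 100 = 62.4%
Waste = 487 - 304 = 183 dm^2
Waste% = 100 - 62.4 = 37.6%


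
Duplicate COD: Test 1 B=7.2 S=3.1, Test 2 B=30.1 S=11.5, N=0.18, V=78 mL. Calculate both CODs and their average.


COD1 = 75.7 mg/L
COD2 = 343.4 mg/L
Average = 209.6 mg/L


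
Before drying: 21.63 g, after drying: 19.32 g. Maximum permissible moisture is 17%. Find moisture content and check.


Moisture content = 10.7%
Acceptable: Yes

MC = (21.63 - 19.32) / 21.63 x 100 = 10.7%
Maximum: 17%
Acceptable: Yes


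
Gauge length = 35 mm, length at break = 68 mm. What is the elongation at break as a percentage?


94.3%


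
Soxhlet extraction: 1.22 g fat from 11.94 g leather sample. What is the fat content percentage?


10.2%

Fat content = 1.22 / 11.94 x 100
Fat = 10.2%


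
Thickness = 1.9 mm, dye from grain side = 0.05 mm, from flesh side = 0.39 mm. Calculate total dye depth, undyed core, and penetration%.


Total dyed = 0.05 + 0.39 = 0.44 mm
Undyed core = 1.9 - 0.44 = 1.46 mm
Penetration = 0.44 / 1.9 x 100 = 23.2%


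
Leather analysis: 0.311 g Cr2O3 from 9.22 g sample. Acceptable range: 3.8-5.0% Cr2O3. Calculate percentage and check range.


Cr2O3 = 3.37%
Within range: No

Cr2O3% = 0.311 / 9.22 x 100 = 3.37%
Acceptable range: 3.8 to 5.0%
Within range: No


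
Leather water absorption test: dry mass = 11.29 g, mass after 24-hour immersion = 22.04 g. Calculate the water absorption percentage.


95.2%


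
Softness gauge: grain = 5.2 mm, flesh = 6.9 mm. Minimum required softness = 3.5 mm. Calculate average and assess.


Average = (5.2 + 6.9) / 2 = 6.05 mm
Minimum = 3.5 mm
Meets requirement: Yes


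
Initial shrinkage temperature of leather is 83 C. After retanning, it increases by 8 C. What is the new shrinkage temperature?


91 C


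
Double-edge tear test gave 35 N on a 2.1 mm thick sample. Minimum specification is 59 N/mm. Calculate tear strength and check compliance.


Tear strength = 35 / 2.1 = 16.7 N/mm
Required minimum = 59 N/mm
Compliant: No


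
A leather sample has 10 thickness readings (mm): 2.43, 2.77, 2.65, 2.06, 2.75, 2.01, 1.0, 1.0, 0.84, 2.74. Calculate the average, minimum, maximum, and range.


Sum = 20.25
Average = 20.25 / 10 = 2.03 mm
Minimum = 0.84 mm
Maximum = 2.77 mm
Range = 2.77 - 0.84 = 1.93 mm


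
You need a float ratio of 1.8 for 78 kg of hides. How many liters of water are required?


140.4 L

Water = hide weight x target ratio
Water = 78 x 1.8 = 140.4 L


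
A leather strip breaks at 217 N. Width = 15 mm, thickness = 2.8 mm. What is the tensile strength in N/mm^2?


5.17 N/mm^2


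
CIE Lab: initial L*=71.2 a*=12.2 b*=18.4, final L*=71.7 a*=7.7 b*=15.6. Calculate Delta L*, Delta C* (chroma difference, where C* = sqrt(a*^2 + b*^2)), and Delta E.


Delta L* = 0.5
Delta C* = -4.68
Delta E = 5.32

Delta L* = 71.7 - 71.2 = 0.5
C1* = sqrt((12.2)^2 + (18.4)^2) = 22.077
C2* = sqrt((7.7)^2 + (15.6)^2) = 17.397
Delta C* = 17.397 - 22.077 = -4.68
Delta E = sqrt((0.5)^2 + (-4.5)^2 + (-2.8)^2) = 5.32


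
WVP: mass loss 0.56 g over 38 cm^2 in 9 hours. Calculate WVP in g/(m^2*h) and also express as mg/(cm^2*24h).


WVP = 16.37 g/(m^2*h)
Daily rate = 39.30 mg/(cm^2*24h)


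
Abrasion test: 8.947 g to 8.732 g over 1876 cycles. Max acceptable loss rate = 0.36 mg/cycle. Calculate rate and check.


Loss = 8.947 - 8.732 = 0.215 g
Rate = 0.215 g / 1876 cycles x 1000 = 0.115 mg/cycle
Max = 0.36 mg/cycle
Passes: Yes


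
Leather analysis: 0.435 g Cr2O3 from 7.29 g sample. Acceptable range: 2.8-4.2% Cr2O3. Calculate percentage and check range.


Cr2O3% = 0.435 / 7.29 x 100 = 5.97%
Acceptable range: 2.8 to 4.2%
Within range: No


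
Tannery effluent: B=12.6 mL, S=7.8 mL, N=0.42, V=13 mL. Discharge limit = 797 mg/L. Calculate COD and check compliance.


COD = 1240.6 mg/L
Compliant: No

COD = (12.6 - 7.8) x 0.42 x 8000 / 13 = 1240.6 mg/L
Limit: 797 mg/L
Compliant: No


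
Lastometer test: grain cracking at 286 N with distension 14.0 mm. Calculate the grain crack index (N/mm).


Grain crack index = force / distension
Index = 286 / 14.0 = 20.4 N/mm


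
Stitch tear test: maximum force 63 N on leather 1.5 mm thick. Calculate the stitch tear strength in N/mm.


Stitch tear strength = force / thickness
STS = 63 / 1.5 = 42.0 N/mm


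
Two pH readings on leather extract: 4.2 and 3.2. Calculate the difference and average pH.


Difference = 1.0
Average pH = 3.70


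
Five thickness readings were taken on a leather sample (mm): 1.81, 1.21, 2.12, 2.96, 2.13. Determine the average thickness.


2.05 mm


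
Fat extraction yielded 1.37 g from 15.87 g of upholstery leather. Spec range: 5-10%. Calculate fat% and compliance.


Fat content = 8.6%
Compliant: Yes

Fat% = 1.37 / 15.87 x 100 = 8.6%
Spec range: 5-10%
Compliant: Yes


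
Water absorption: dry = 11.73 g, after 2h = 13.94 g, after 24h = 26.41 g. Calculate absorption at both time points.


2h absorption = 18.8%
24h absorption = 125.1%


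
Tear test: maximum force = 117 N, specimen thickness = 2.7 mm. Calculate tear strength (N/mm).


Tear strength = force / thickness
Tear = 117 / 2.7 = 43.3 N/mm


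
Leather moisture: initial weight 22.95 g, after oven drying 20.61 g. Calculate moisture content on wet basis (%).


Moisture = 22.95 - 20.61 = 2.34 g
MC = 2.34 / 22.95 x 100 = 10.2%


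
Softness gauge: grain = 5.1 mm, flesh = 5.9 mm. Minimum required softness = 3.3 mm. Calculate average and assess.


Average = (5.1 + 5.9) / 2 = 5.50 mm
Minimum = 3.3 mm
Meets requirement: Yes


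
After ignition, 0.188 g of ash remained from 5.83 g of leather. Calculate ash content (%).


3.22%


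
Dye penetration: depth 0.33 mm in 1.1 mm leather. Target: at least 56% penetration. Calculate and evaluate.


Penetration = 30.0%
Meets target: No

Penetration = 0.33 / 1.1 x 100 = 30.0%
Target: 56%
Meets target: No


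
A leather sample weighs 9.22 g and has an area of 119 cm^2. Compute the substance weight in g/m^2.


Substance weight = mass / area x 10000
SW = 9.22 / 119 x 10000
SW = 774.8 g/m^2


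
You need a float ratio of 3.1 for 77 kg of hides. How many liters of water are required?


238.7 L

Water = hide weight x target ratio
Water = 77 x 3.1 = 238.7 L


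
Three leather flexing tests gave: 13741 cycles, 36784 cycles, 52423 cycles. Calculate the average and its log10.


Average = 34316 cycles
log10 = 4.54

Average = (13741 + 36784 + 52423) / 3 = 34316 cycles
log10(34316) = 4.54


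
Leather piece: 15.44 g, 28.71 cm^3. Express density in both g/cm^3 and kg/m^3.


0.538 g/cm^3
538 kg/m^3


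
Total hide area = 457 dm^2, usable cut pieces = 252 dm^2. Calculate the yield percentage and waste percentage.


Yield = 252 / 457 x 100 = 55.1%
Waste = 457 - 252 = 205 dm^2
Waste% = 100 - 55.1 = 44.9%


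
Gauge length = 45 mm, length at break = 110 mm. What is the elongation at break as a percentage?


Extension = 110 - 45 = 65 mm
Elongation = 65 / 45 x 100 = 144.4%


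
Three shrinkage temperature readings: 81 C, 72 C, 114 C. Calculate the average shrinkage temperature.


Average = (81 + 72 + 114) / 3
Average = 267 / 3 = 89.0 C


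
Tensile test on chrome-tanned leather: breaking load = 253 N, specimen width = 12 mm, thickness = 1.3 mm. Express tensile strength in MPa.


Cross-section = 12 x 1.3 = 15.6 mm^2
TS = 253 / 15.6 = 16.22 MPa
(1 N/mm^2 = 1 MPa)


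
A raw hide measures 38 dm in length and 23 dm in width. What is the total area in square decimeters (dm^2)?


874 dm^2


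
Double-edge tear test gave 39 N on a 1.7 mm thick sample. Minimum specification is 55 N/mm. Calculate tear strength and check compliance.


Tear strength = 39 / 1.7 = 22.9 N/mm
Required minimum = 55 N/mm
Compliant: No


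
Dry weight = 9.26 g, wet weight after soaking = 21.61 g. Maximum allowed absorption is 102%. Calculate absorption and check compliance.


WA = (21.61 - 9.26) / 9.26 x 100 = 133.4%
Maximum allowed: 102%
Compliant: No


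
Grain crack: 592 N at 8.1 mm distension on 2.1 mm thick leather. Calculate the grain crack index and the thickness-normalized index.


Crack index = 592 / 8.1 = 73.1 N/mm
Normalized = 73.1 / 2.1 = 34.8 N/mm per mm


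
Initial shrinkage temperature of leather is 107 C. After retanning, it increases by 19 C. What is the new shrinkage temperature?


126 C

New Ts = 107 + 19 = 126 C


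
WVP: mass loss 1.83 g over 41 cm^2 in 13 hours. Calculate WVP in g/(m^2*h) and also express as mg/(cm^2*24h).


WVP = 34.33 g/(m^2*h)
Daily rate = 82.40 mg/(cm^2*24h)


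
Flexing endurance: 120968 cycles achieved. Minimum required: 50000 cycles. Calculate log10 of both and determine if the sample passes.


log10(120968) = 5.08
log10(50000) = 4.70
Passes: Yes


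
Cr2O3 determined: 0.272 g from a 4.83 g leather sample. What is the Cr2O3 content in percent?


5.63%

Cr2O3% = 0.272 / 4.83 x 100
Cr2O3% = 5.63%


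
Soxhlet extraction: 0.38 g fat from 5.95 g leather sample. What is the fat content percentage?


6.4%

Fat content = 0.38 / 5.95 x 100
Fat = 6.4%


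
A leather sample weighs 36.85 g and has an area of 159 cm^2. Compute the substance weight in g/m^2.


2317.6 g/m^2

Substance weight = mass / area x 10000
SW = 36.85 / 159 x 10000
SW = 2317.6 g/m^2


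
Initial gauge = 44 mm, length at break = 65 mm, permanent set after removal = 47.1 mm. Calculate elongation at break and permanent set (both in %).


Elongation at break = 47.7%
Permanent set = 7.0%

Elongation at break = (65 - 44) / 44 x 100 = 47.7%
Permanent set = (47.1 - 44) / 44 x 100 = 7.0%


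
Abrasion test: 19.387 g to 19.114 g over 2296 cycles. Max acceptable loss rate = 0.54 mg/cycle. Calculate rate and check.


Loss = 19.387 - 19.114 = 0.273 g
Rate = 0.273 g / 2296 cycles x 1000 = 0.119 mg/cycle
Max = 0.54 mg/cycle
Passes: Yes


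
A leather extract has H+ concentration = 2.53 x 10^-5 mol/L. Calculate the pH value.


pH = 4.60

pH = -log10[H+]
pH = -log10(2.53 x 10^-5) = 4.60


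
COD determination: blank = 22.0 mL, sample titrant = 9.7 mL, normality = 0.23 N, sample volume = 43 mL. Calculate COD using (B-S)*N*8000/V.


526.3 mg/L

COD = (22.0 - 9.7) x 0.23 x 8000 / 43
COD = 12.3 x 0.23 x 8000 / 43
COD = 526.3 mg/L


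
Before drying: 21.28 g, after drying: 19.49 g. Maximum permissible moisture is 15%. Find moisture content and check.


Moisture content = 8.4%
Acceptable: Yes

MC = (21.28 - 19.49) / 21.28 x 100 = 8.4%
Maximum: 15%
Acceptable: Yes


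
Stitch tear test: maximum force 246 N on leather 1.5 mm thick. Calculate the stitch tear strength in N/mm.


Stitch tear strength = force / thickness
STS = 246 / 1.5 = 164.0 N/mm


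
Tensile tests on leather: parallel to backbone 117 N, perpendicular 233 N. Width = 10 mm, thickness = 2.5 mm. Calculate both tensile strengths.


Parallel = 4.68 N/mm^2
Perpendicular = 9.32 N/mm^2

Area = 10 x 2.5 = 25.0 mm^2
TS (parallel) = 117 / 25.0 = 4.68 N/mm^2
TS (perpendicular) = 233 / 25.0 = 9.32 N/mm^2


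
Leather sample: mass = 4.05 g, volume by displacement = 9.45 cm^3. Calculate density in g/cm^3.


Density = mass / volume
Density = 4.05 / 9.45 = 0.429 g/cm^3


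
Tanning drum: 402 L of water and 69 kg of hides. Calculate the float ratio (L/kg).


5.8

Float ratio = water / hide weight
Ratio = 402 / 69 = 5.8


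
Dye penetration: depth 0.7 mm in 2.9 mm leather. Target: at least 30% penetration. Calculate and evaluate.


Penetration = 0.7 / 2.9 x 100 = 24.1%
Target: 30%
Meets target: No


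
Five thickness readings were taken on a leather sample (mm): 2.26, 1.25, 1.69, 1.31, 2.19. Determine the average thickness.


1.74 mm


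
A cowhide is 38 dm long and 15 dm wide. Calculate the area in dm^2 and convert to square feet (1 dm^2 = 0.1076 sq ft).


Area = 38 x 15 = 570 dm^2
Conversion: 570 x 0.1076 = 61.33 sq ft


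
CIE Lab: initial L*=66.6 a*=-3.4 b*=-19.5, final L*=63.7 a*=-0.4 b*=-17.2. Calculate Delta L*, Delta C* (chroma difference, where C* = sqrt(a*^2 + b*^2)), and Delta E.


Delta L* = 63.7 - 66.6 = -2.9
C1* = sqrt((-3.4)^2 + (-19.5)^2) = 19.794
C2* = sqrt((-0.4)^2 + (-17.2)^2) = 17.205
Delta C* = 17.205 - 19.794 = -2.59
Delta E = sqrt((-2.9)^2 + (3.0)^2 + (2.3)^2) = 4.76


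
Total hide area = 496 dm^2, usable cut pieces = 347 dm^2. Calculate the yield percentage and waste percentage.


Yield = 347 / 496 x 100 = 70.0%
Waste = 496 - 347 = 149 dm^2
Waste% = 100 - 70.0 = 30.0%


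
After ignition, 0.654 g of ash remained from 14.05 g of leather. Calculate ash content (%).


Ash% = 0.654 / 14.05 x 100
Ash% = 4.65%


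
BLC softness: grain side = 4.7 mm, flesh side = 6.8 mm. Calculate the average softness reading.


Average = (4.7 + 6.8) / 2
Average = 5.75 mm


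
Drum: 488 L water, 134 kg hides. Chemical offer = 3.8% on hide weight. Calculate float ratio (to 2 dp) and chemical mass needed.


Float ratio = 488 / 134 = 3.64
Chemical = 134 x 3.8 / 100 = 5.092 kg


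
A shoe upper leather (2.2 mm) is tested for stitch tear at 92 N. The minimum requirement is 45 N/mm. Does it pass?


STS = 92 / 2.2 = 41.8 N/mm
Minimum required: 45 N/mm
Passes: No


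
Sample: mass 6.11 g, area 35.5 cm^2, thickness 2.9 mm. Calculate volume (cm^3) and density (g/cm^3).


Volume = 10.295 cm^3
Density = 0.593 g/cm^3


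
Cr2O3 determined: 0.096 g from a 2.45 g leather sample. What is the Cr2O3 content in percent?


Cr2O3% = 0.096 / 2.45 x 100
Cr2O3% = 3.92%


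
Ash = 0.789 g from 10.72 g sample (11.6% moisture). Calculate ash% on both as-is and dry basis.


As-is ash% = 0.789 / 10.72 x 100 = 7.36%
Dry mass = 10.72 x (100 - 11.6) / 100 = 9.47648 g
Dry-basis ash% = 0.789 / 9.47648 x 100 = 8.33%


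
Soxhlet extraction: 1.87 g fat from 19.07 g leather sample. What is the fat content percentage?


9.8%

Fat content = 1.87 / 19.07 x 100
Fat = 9.8%


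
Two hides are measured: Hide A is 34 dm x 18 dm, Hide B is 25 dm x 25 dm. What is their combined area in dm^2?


Hide A area = 34 x 18 = 612 dm^2
Hide B area = 25 x 25 = 625 dm^2
Total = 612 + 625 = 1237 dm^2


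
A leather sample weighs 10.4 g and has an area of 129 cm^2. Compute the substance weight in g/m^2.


806.2 g/m^2

Substance weight = mass / area x 10000
SW = 10.4 / 129 x 10000
SW = 806.2 g/m^2


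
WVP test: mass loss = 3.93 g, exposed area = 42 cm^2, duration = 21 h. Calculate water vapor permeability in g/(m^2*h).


WVP = mass_loss / (area x time) x 10000
WVP = 3.93 / (42 x 21) x 10000
WVP = 3.93 / 882 x 10000 = 44.56 g/(m^2*h)


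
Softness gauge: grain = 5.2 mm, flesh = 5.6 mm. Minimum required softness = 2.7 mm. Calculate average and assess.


Average = (5.2 + 5.6) / 2 = 5.40 mm
Minimum = 2.7 mm
Meets requirement: Yes


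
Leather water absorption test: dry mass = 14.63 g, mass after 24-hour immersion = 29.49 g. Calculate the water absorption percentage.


Water absorbed = 29.49 - 14.63 = 14.86 g
WA% = 14.86 / 14.63 x 100 = 101.6%


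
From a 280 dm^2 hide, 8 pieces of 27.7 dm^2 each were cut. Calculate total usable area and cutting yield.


Usable area = 221.6 dm^2
Yield = 79.1%


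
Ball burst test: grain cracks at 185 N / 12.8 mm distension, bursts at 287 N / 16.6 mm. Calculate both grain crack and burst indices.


Crack index = 185 / 12.8 = 14.5 N/mm
Burst index = 287 / 16.6 = 17.3 N/mm


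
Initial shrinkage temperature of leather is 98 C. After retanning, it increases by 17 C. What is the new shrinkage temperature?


New Ts = 98 + 17 = 115 C


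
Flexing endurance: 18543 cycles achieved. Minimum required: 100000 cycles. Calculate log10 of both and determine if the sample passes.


log10(18543) = 4.27
log10(100000) = 5.00
Passes: No


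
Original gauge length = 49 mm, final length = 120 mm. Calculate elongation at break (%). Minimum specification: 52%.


Extension = 120 - 49 = 71 mm
Elongation = 71 / 49 x 100 = 144.9%
Minimum required: 52%
Meets specification: Yes


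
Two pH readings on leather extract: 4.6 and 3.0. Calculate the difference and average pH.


Difference = |4.6 - 3.0| = 1.6
Average = (4.6 + 3.0) / 2 = 3.80


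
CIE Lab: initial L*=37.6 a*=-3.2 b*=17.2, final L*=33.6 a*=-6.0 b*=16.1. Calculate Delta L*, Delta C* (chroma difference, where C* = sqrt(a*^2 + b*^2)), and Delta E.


Delta L* = -4.0
Delta C* = -0.31
Delta E = 5.00


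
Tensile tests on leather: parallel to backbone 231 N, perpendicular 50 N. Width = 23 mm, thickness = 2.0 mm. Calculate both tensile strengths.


Parallel = 5.02 N/mm^2
Perpendicular = 1.09 N/mm^2

Area = 23 x 2.0 = 46.0 mm^2
TS (parallel) = 231 / 46.0 = 5.02 N/mm^2
TS (perpendicular) = 50 / 46.0 = 1.09 N/mm^2


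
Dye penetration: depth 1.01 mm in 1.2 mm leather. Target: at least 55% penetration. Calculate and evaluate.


Penetration = 1.01 / 1.2 x 100 = 84.2%
Target: 55%
Meets target: Yes


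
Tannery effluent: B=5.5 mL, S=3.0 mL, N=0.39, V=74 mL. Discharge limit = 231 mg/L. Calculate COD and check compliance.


COD = 105.4 mg/L
Compliant: Yes

COD = (5.5 - 3.0) x 0.39 x 8000 / 74 = 105.4 mg/L
Limit: 231 mg/L
Compliant: Yes


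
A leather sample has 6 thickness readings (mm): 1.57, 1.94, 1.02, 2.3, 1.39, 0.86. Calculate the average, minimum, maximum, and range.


Average = 1.51 mm
Min = 0.86 mm
Max = 2.3 mm
Range = 1.44 mm


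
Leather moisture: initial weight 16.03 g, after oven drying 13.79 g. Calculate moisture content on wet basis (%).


Moisture = 16.03 - 13.79 = 2.24 g
MC = 2.24 / 16.03 x 100 = 14.0%


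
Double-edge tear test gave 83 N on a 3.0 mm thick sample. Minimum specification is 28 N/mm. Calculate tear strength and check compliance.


Tear strength = 83 / 3.0 = 27.7 N/mm
Required minimum = 28 N/mm
Compliant: No


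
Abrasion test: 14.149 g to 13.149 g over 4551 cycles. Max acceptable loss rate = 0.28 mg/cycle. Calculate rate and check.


Rate = 0.220 mg/cycle
Passes: Yes

Loss = 14.149 - 13.149 = 1.000 g
Rate = 1.000 g / 4551 cycles x 1000 = 0.220 mg/cycle
Max = 0.28 mg/cycle
Passes: Yes


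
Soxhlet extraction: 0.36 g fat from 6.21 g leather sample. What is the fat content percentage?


5.8%

Fat content = 0.36 / 6.21 x 100
Fat = 5.8%


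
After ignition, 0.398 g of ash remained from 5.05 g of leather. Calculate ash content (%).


7.88%

Ash% = 0.398 / 5.05 x 100
Ash% = 7.88%


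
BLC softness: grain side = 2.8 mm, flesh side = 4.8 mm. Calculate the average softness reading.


Average = (2.8 + 4.8) / 2
Average = 3.80 mm


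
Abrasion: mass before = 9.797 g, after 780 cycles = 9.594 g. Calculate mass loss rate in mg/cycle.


0.260 mg/cycle


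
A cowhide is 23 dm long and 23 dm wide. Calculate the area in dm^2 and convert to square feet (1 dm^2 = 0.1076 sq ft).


Area = 23 x 23 = 529 dm^2
Conversion: 529 x 0.1076 = 56.92 sq ft


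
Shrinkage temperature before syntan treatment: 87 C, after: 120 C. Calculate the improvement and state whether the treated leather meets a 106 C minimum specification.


Improvement = 120 - 87 = 33 C
Spec check: 120 C >= 106 C? Yes


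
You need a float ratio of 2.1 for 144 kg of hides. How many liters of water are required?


Water = hide weight x target ratio
Water = 144 x 2.1 = 302.4 L


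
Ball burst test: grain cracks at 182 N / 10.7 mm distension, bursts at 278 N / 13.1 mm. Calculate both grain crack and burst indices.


Crack index = 182 / 10.7 = 17.0 N/mm
Burst index = 278 / 13.1 = 21.2 N/mm


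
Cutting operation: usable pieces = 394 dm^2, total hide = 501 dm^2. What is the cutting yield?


78.6%

Yield = usable / total x 100
Yield = 394 / 501 x 100 = 78.6%


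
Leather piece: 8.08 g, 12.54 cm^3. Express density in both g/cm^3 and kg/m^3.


0.644 g/cm^3
644 kg/m^3


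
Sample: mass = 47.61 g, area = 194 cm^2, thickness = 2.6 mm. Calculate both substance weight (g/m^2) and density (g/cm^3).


SW = 47.61 / 194 x 10000 = 2454.1 g/m^2
Volume = 194 x 2.6 / 10 = 50.44 cm^3
Density = 47.61 / 50.44 = 0.944 g/cm^3


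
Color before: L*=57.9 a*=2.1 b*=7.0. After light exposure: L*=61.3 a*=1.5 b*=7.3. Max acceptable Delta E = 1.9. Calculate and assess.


Delta E = 3.47
Passes: No

dL = 3.4, da = -0.6, db = 0.3
dE = sqrt((3.4)^2 + (-0.6)^2 + (0.3)^2) = 3.47
Max = 1.9
Passes: No


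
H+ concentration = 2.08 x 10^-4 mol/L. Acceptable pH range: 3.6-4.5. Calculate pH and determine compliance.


pH = -log10(2.08 x 10^-4) = 3.68
Range: 3.6 to 4.5
Compliant: Yes


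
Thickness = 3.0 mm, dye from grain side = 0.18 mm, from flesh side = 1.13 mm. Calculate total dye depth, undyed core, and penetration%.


Total dyed = 1.31 mm
Undyed core = 1.69 mm
Penetration = 43.7%

Total dyed = 0.18 + 1.13 = 1.31 mm
Undyed core = 3.0 - 1.31 = 1.69 mm
Penetration = 1.31 / 3.0 x 100 = 43.7%


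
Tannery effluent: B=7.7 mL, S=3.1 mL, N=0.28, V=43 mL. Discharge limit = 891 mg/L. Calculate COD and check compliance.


COD = (7.7 - 3.1) x 0.28 x 8000 / 43 = 239.6 mg/L
Limit: 891 mg/L
Compliant: Yes


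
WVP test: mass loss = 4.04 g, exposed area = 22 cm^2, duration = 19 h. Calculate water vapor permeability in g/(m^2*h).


WVP = mass_loss / (area x time) x 10000
WVP = 4.04 / (22 x 19) x 10000
WVP = 4.04 / 418 x 10000 = 96.65 g/(m^2*h)


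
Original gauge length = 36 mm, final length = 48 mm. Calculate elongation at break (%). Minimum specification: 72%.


Elongation = 33.3%
Meets spec: No

Extension = 48 - 36 = 12 mm
Elongation = 12 / 36 x 100 = 33.3%
Minimum required: 72%
Meets specification: No


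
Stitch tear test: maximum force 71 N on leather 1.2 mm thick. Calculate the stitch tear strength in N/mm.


59.2 N/mm


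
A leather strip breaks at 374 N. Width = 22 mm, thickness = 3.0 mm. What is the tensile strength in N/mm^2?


5.67 N/mm^2

Cross-sectional area = 22 x 3.0 = 66.0 mm^2
Tensile strength = 374 / 66.0 = 5.67 N/mm^2


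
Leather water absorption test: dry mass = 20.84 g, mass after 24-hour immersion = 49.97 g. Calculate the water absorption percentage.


139.8%

Water absorbed = 49.97 - 20.84 = 29.13 g
WA% = 29.13 / 20.84 x 100 = 139.8%


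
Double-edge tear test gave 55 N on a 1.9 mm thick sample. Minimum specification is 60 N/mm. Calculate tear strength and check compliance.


Tear strength = 28.9 N/mm
Compliant: No

Tear strength = 55 / 1.9 = 28.9 N/mm
Required minimum = 60 N/mm
Compliant: No


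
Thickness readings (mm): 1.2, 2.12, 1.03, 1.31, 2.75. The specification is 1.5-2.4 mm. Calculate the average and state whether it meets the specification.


Average = 1.68 mm
Within specification: Yes


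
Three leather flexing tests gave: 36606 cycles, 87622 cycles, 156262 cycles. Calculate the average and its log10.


Average = 93497 cycles
log10 = 4.97

Average = (36606 + 87622 + 156262) / 3 = 93497 cycles
log10(93497) = 4.97


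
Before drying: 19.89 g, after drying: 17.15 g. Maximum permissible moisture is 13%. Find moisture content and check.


Moisture content = 13.8%
Acceptable: No

MC = (19.89 - 17.15) / 19.89 x 100 = 13.8%
Maximum: 13%
Acceptable: No


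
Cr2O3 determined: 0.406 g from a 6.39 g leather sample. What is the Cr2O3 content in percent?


6.35%


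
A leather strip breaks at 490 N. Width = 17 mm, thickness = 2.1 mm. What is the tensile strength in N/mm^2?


Cross-sectional area = 17 x 2.1 = 35.7 mm^2
Tensile strength = 490 / 35.7 = 13.73 N/mm^2


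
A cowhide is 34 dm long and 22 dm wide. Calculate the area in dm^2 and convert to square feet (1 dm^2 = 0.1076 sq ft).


748 dm^2
80.48 sq ft


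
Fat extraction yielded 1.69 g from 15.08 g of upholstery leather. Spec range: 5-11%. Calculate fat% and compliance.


Fat content = 11.2%
Compliant: No

Fat% = 1.69 / 15.08 x 100 = 11.2%
Spec range: 5-11%
Compliant: No


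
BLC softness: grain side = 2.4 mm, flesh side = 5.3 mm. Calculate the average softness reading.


3.85 mm

Average = (2.4 + 5.3) / 2
Average = 3.85 mm


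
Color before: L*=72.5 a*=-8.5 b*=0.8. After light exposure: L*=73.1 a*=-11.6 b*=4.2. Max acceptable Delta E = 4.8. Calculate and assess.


dL = 0.6, da = -3.1, db = 3.4
dE = sqrt((0.6)^2 + (-3.1)^2 + (3.4)^2) = 4.64
Max = 4.8
Passes: Yes


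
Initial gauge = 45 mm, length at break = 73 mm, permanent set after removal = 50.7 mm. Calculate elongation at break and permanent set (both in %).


Elongation at break = (73 - 45) / 45 x 100 = 62.2%
Permanent set = (50.7 - 45) / 45 x 100 = 12.7%


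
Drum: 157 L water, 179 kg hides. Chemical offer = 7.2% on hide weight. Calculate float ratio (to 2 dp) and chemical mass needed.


Float ratio = 157 / 179 = 0.88
Chemical = 179 x 7.2 / 100 = 12.888 kg


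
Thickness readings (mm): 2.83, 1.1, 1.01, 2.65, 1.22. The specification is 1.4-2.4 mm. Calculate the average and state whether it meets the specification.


Sum = 8.81
Average = 8.81 / 5 = 1.76 mm
Specification range: 1.4 to 2.4 mm
Within spec: Yes


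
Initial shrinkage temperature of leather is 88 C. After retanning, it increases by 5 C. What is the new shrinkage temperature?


New Ts = 88 + 5 = 93 C


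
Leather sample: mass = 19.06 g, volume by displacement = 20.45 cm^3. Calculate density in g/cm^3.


Density = mass / volume
Density = 19.06 / 20.45 = 0.932 g/cm^3


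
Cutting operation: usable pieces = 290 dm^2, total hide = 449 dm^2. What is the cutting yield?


Yield = usable / total x 100
Yield = 290 / 449 x 100 = 64.6%


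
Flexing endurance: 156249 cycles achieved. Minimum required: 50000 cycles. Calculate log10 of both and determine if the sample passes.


Achieved: log10 = 5.19
Required: log10 = 4.70
Passes: Yes

log10(156249) = 5.19
log10(50000) = 4.70
Passes: Yes


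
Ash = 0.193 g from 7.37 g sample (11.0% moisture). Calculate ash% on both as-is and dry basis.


As-is ash% = 0.193 / 7.37 x 100 = 2.62%
Dry mass = 7.37 x (100 - 11.0) / 100 = 6.5593 g
Dry-basis ash% = 0.193 / 6.5593 x 100 = 2.94%


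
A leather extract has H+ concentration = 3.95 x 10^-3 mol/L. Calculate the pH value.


pH = -log10[H+]
pH = -log10(3.95 x 10^-3) = 2.40


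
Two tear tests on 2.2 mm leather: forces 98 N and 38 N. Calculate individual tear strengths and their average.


Tear 1 = 98 / 2.2 = 44.5 N/mm
Tear 2 = 38 / 2.2 = 17.3 N/mm
Average = (44.5 + 17.3) / 2 = 30.9 N/mm


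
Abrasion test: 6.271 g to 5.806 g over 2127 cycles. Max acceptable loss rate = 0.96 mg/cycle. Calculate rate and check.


Rate = 0.219 mg/cycle
Passes: Yes


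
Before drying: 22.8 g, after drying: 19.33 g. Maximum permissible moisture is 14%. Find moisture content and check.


MC = (22.8 - 19.33) / 22.8 x 100 = 15.2%
Maximum: 14%
Acceptable: No


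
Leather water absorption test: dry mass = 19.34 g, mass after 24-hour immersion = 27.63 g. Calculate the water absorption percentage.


42.9%

Water absorbed = 27.63 - 19.34 = 8.29 g
WA% = 8.29 / 19.34 x 100 = 42.9%


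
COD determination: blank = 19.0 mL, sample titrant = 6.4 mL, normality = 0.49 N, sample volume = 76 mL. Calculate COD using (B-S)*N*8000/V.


649.9 mg/L

COD = (19.0 - 6.4) x 0.49 x 8000 / 76
COD = 12.6 x 0.49 x 8000 / 76
COD = 649.9 mg/L


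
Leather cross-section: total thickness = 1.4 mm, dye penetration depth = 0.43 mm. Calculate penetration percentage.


30.7%


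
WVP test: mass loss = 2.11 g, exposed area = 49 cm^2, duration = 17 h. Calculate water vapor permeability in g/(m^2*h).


WVP = mass_loss / (area x time) x 10000
WVP = 2.11 / (49 x 17) x 10000
WVP = 2.11 / 833 x 10000 = 25.33 g/(m^2*h)


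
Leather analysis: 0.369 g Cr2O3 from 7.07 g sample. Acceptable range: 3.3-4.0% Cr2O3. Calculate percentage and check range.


Cr2O3% = 0.369 / 7.07 x 100 = 5.22%
Acceptable range: 3.3 to 4.0%
Within range: No


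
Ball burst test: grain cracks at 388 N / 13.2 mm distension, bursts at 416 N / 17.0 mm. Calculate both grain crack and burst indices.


Crack index = 29.4 N/mm
Burst index = 24.5 N/mm

Crack index = 388 / 13.2 = 29.4 N/mm
Burst index = 416 / 17.0 = 24.5 N/mm


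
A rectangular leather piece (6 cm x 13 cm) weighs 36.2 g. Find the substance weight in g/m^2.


Area = 6 x 13 = 78 cm^2
SW = 36.2 / 78 x 10000 = 4641.0 g/m^2


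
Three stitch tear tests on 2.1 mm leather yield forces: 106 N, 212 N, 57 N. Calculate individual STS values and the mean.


STS1 = 106 / 2.1 = 50.5 N/mm
STS2 = 212 / 2.1 = 101.0 N/mm
STS3 = 57 / 2.1 = 27.1 N/mm
Mean = (50.5 + 101.0 + 27.1) / 3 = 59.5 N/mm


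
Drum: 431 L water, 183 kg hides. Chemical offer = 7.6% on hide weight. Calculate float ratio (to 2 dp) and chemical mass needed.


Float ratio = 431 / 183 = 2.36
Chemical = 183 x 7.6 / 100 = 13.908 kg


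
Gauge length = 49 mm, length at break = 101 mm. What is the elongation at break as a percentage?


106.1%

Extension = 101 - 49 = 52 mm
Elongation = 52 / 49 x 100 = 106.1%


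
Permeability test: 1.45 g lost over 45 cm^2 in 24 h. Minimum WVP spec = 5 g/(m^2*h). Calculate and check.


WVP = 1.45 / (45 x 24) x 10000 = 13.43 g/(m^2*h)
Minimum: 5 g/(m^2*h)
Meets spec: Yes


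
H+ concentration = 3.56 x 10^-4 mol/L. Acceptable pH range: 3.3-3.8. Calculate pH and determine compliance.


pH = -log10(3.56 x 10^-4) = 3.45
Range: 3.3 to 3.8
Compliant: Yes


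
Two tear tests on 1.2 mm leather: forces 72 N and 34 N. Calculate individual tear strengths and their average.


Tear 1 = 72 / 1.2 = 60.0 N/mm
Tear 2 = 34 / 1.2 = 28.3 N/mm
Average = (60.0 + 28.3) / 2 = 44.2 N/mm


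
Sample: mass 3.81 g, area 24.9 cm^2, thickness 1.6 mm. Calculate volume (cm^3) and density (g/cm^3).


Volume = 3.984 cm^3
Density = 0.956 g/cm^3

Thickness in cm = 1.6 / 10 = 0.16 cm
Volume = 24.9 x 0.16 = 3.984 cm^3
Density = 3.81 / 3.984 = 0.956 g/cm^3


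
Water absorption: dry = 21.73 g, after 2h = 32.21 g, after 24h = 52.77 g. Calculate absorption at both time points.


2h absorption = 48.2%
24h absorption = 142.8%

WA (2h) = (32.21 - 21.73) / 21.73 x 100 = 48.2%
WA (24h) = (52.77 - 21.73) / 21.73 x 100 = 142.8%


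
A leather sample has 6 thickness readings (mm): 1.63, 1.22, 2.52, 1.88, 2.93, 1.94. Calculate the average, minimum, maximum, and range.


Sum = 12.12
Average = 12.12 / 6 = 2.02 mm
Minimum = 1.22 mm
Maximum = 2.93 mm
Range = 2.93 - 1.22 = 1.71 mm


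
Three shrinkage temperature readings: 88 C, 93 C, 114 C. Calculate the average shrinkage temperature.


Average = (88 + 93 + 114) / 3
Average = 295 / 3 = 98.3 C


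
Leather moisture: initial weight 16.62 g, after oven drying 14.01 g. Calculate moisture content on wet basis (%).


Moisture = 16.62 - 14.01 = 2.61 g
MC = 2.61 / 16.62 x 100 = 15.7%


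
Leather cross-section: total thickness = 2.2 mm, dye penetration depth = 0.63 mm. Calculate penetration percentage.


28.6%

Penetration% = 0.63 / 2.2 x 100
Penetration = 28.6%


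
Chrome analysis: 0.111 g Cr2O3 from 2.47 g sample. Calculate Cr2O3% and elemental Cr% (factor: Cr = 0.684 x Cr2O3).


Cr2O3 = 4.49%
Cr = 3.07%

Cr2O3% = 0.111 / 2.47 x 100 = 4.49%
Cr% = 4.49 x 0.684 = 3.07%


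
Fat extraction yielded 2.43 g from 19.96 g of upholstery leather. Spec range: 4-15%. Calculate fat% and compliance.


Fat content = 12.2%
Compliant: Yes

Fat% = 2.43 / 19.96 x 100 = 12.2%
Spec range: 4-15%
Compliant: Yes
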